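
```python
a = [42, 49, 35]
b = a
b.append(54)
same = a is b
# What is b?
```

After line 1: a = [42, 49, 35]
After line 2 (b = a is an alias, same object): a = [42, 49, 35], b = [42, 49, 35]
After line 3 (b.append mutates the shared list): a = [42, 49, 35, 54], b = [42, 49, 35, 54]
After line 4 (same = a is b; same object -> True): same = True

[42, 49, 35, 54]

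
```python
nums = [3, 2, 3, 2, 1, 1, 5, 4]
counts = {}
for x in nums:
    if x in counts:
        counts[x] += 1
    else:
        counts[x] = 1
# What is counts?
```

Initial: counts = {}, nums = [3, 2, 3, 2, 1, 1, 5, 4]
See 3: counts = {3: 1}
See 2: counts = {3: 1, 2: 1}
See 3: counts = {3: 2, 2: 1}
See 2: counts = {3: 2, 2: 2}
See 1: counts = {3: 2, 2: 2, 1: 1}
See 1: counts = {3: 2, 2: 2, 1: 2}
See 5: counts = {3: 2, 2: 2, 1: 2, 5: 1}
See 4: counts = {3: 2, 2: 2, 1: 2, 5: 1, 4: 1}

{3: 2, 2: 2, 1: 2, 5: 1, 4: 1}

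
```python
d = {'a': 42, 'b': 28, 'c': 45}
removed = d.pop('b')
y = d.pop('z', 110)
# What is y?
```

After line 1: d = {'a': 42, 'b': 28, 'c': 45}
After line 2 (pop 'b' returns 28): d = {'a': 42, 'c': 45}, removed = 28
After line 3 (pop 'z' missing, returns default 110): d = {'a': 42, 'c': 45}, y = 110

110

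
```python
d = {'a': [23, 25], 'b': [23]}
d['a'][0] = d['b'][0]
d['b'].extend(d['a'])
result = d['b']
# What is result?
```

After line 1: d = {'a': [23, 25], 'b': [23]}
After line 2 (a[0] = b[0] = 23): d = {'a': [23, 25], 'b': [23]}
After line 3 (b.extend(a) appends [23, 25]): d = {'a': [23, 25], 'b': [23, 23, 25]}
After line 4: result = d['b'] = [23, 23, 25]

[23, 23, 25]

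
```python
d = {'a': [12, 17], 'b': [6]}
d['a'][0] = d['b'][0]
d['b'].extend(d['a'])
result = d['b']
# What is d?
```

After line 1: d = {'a': [12, 17], 'b': [6]}
After line 2 (a[0] = b[0] = 6): d = {'a': [6, 17], 'b': [6]}
After line 3 (b.extend(a) appends [6, 17]): d = {'a': [6, 17], 'b': [6, 6, 17]}
After line 4: result = d['b'] = [6, 6, 17]

{'a': [6, 17], 'b': [6, 6, 17]}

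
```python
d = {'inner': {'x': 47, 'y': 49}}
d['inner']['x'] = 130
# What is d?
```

After line 1: d = {'inner': {'x': 47, 'y': 49}}
After line 2 (inner x overwritten): d = {'inner': {'x': 130, 'y': 49}}

{'inner': {'x': 130, 'y': 49}}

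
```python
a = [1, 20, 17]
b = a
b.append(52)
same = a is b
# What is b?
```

After line 1: a = [1, 20, 17]
After line 2 (b = a is an alias, same object): a = [1, 20, 17], b = [1, 20, 17]
After line 3 (b.append mutates the shared list): a = [1, 20, 17, 52], b = [1, 20, 17, 52]
After line 4 (same = a is b; same object -> True): same = True

[1, 20, 17, 52]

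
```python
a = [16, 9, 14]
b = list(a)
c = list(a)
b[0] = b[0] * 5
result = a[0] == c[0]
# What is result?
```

After line 1: a = [16, 9, 14]
After line 2 (b = list(a), copy): a = [16, 9, 14], b = [16, 9, 14]
After line 3 (c = list(a) is a copy, new object): c = [16, 9, 14]
After line 4 (b[0] = 16 * 5 = 80; only b mutates (copy)): a = [16, 9, 14], b = [80, 9, 14], c = [16, 9, 14]
After line 5 (a[0] = 16, c[0] = 16; result = True)

True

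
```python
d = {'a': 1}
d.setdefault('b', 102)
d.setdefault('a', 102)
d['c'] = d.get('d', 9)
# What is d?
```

After line 1: d = {'a': 1}
After line 2 (setdefault adds 'b'=102): d = {'a': 1, 'b': 102}
After line 3 (setdefault 'a' no-op, already exists): d = {'a': 1, 'b': 102}
After line 4 (get('d', 9) returns default since 'd' not in d): d = {'a': 1, 'b': 102, 'c': 9}

{'a': 1, 'b': 102, 'c': 9}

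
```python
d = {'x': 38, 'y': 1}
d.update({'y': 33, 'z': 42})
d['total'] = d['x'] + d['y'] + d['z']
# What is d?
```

After line 1: d = {'x': 38, 'y': 1}
After line 2 (y overwritten, z added): d = {'x': 38, 'y': 33, 'z': 42}
After line 3 (total = 38 + 33 + 42 = 113): d = {'x': 38, 'y': 33, 'z': 42, 'total': 113}

{'x': 38, 'y': 33, 'z': 42, 'total': 113}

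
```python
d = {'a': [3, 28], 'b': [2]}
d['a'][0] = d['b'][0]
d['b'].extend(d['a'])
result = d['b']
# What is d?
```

After line 1: d = {'a': [3, 28], 'b': [2]}
After line 2 (a[0] = b[0] = 2): d = {'a': [2, 28], 'b': [2]}
After line 3 (b.extend(a) appends [2, 28]): d = {'a': [2, 28], 'b': [2, 2, 28]}
After line 4: result = d['b'] = [2, 2, 28]

{'a': [2, 28], 'b': [2, 2, 28]}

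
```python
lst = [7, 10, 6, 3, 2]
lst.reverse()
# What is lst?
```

[2, 3, 6, 10, 7]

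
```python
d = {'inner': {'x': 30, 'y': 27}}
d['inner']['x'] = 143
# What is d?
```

After line 1: d = {'inner': {'x': 30, 'y': 27}}
After line 2 (inner x overwritten): d = {'inner': {'x': 143, 'y': 27}}

{'inner': {'x': 143, 'y': 27}}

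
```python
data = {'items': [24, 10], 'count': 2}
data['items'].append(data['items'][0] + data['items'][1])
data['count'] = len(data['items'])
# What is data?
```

After line 1: data = {'items': [24, 10], 'count': 2}
After line 2 (append 24 + 10 = 34): data = {'items': [24, 10, 34], 'count': 2}
After line 3 (count = len(items) = 3): data = {'items': [24, 10, 34], 'count': 3}

{'items': [24, 10, 34], 'count': 3}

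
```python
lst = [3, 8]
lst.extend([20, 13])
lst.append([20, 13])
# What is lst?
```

After line 1: lst = [3, 8]
After line 2 (extend unpacks [20, 13]): lst = [3, 8, 20, 13]
After line 3 (append adds [20, 13] as single element): lst = [3, 8, 20, 13, [20, 13]]

[3, 8, 20, 13, [20, 13]]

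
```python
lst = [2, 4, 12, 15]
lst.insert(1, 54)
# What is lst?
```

[2, 54, 4, 12, 15]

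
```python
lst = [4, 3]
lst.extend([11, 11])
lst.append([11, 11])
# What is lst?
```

After line 1: lst = [4, 3]
After line 2 (extend unpacks [11, 11]): lst = [4, 3, 11, 11]
After line 3 (append adds [11, 11] as single element): lst = [4, 3, 11, 11, [11, 11]]

[4, 3, 11, 11, [11, 11]]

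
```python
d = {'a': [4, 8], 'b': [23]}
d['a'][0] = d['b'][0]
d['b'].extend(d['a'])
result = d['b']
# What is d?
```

After line 1: d = {'a': [4, 8], 'b': [23]}
After line 2 (a[0] = b[0] = 23): d = {'a': [23, 8], 'b': [23]}
After line 3 (b.extend(a) appends [23, 8]): d = {'a': [23, 8], 'b': [23, 23, 8]}
After line 4: result = d['b'] = [23, 23, 8]

{'a': [23, 8], 'b': [23, 23, 8]}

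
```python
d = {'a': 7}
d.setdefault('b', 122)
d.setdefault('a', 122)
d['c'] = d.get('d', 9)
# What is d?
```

After line 1: d = {'a': 7}
After line 2 (setdefault adds 'b'=122): d = {'a': 7, 'b': 122}
After line 3 (setdefault 'a' no-op, already exists): d = {'a': 7, 'b': 122}
After line 4 (get('d', 9) returns default since 'd' not in d): d = {'a': 7, 'b': 122, 'c': 9}

{'a': 7, 'b': 122, 'c': 9}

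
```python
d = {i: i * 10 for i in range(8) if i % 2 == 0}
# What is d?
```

{0: 0, 2: 20, 4: 40, 6: 60}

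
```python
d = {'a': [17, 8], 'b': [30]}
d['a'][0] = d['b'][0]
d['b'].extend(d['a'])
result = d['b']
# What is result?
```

After line 1: d = {'a': [17, 8], 'b': [30]}
After line 2 (a[0] = b[0] = 30): d = {'a': [30, 8], 'b': [30]}
After line 3 (b.extend(a) appends [30, 8]): d = {'a': [30, 8], 'b': [30, 30, 8]}
After line 4: result = d['b'] = [30, 30, 8]

[30, 30, 8]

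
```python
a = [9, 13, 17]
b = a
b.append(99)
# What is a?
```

After line 1: a = [9, 13, 17]
After line 2 (b = a is an alias, same object): a = [9, 13, 17], b = [9, 13, 17]
After line 3 (b.append mutates the shared list): a = [9, 13, 17, 99], b = [9, 13, 17, 99]

[9, 13, 17, 99]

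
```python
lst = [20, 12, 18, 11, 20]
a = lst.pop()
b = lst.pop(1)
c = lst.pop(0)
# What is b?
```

After line 1: lst = [20, 12, 18, 11, 20]
After line 2 (pop() -> a = 20): lst = [20, 12, 18, 11]
After line 3 (pop(1) -> b = 12): lst = [20, 18, 11]
After line 4 (pop(0) -> c = 20): lst = [18, 11]

12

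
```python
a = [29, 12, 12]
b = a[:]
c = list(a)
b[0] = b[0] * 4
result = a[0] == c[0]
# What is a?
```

After line 1: a = [29, 12, 12]
After line 2 (b = a[:], copy): a = [29, 12, 12], b = [29, 12, 12]
After line 3 (c = list(a) is a copy, new object): c = [29, 12, 12]
After line 4 (b[0] = 29 * 4 = 116; only b mutates (copy)): a = [29, 12, 12], b = [116, 12, 12], c = [29, 12, 12]
After line 5 (a[0] = 29, c[0] = 29; result = True)

[29, 12, 12]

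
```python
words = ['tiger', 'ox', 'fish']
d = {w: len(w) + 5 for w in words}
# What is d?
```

{'tiger': 10, 'ox': 7, 'fish': 9}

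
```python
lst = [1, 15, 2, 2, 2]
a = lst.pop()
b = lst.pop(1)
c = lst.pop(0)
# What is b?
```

After line 1: lst = [1, 15, 2, 2, 2]
After line 2 (pop() -> a = 2): lst = [1, 15, 2, 2]
After line 3 (pop(1) -> b = 15): lst = [1, 2, 2]
After line 4 (pop(0) -> c = 1): lst = [2, 2]

15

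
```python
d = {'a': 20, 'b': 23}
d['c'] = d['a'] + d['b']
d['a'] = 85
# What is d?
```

After line 1: d = {'a': 20, 'b': 23}
After line 2 (d['c'] = 20 + 23): d = {'a': 20, 'b': 23, 'c': 43}
After line 3: d = {'a': 85, 'b': 23, 'c': 43}

{'a': 85, 'b': 23, 'c': 43}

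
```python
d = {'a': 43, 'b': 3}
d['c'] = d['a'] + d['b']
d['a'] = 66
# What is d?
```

After line 1: d = {'a': 43, 'b': 3}
After line 2 (d['c'] = 43 + 3): d = {'a': 43, 'b': 3, 'c': 46}
After line 3: d = {'a': 66, 'b': 3, 'c': 46}

{'a': 66, 'b': 3, 'c': 46}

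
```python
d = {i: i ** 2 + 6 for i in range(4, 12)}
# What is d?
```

{4: 22, 5: 31, 6: 42, 7: 55, 8: 70, 9: 87, 10: 106, 11: 127}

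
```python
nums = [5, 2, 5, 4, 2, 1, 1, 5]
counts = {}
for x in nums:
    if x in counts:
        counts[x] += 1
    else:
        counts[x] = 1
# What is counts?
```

Initial: counts = {}, nums = [5, 2, 5, 4, 2, 1, 1, 5]
See 5: counts = {5: 1}
See 2: counts = {5: 1, 2: 1}
See 5: counts = {5: 2, 2: 1}
See 4: counts = {5: 2, 2: 1, 4: 1}
See 2: counts = {5: 2, 2: 2, 4: 1}
See 1: counts = {5: 2, 2: 2, 4: 1, 1: 1}
See 1: counts = {5: 2, 2: 2, 4: 1, 1: 2}
See 5: counts = {5: 3, 2: 2, 4: 1, 1: 2}

{5: 3, 2: 2, 4: 1, 1: 2}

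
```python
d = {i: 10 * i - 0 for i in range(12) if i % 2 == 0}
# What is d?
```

{0: 0, 2: 20, 4: 40, 6: 60, 8: 80, 10: 100}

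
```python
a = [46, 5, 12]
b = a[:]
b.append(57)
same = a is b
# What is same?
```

After line 1: a = [46, 5, 12]
After line 2 (b = a[:] is a shallow copy, new object): a = [46, 5, 12], b = [46, 5, 12]
After line 3 (append only mutates b): a = [46, 5, 12], b = [46, 5, 12, 57]
After line 4 (same = a is b; different objects -> False): same = False

False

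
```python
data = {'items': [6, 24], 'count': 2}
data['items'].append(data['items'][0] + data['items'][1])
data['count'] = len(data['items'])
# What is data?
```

After line 1: data = {'items': [6, 24], 'count': 2}
After line 2 (append 6 + 24 = 30): data = {'items': [6, 24, 30], 'count': 2}
After line 3 (count = len(items) = 3): data = {'items': [6, 24, 30], 'count': 3}

{'items': [6, 24, 30], 'count': 3}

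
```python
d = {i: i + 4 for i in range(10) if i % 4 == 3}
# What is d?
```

{3: 7, 7: 11}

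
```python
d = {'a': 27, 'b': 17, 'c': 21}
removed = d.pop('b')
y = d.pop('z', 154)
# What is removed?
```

After line 1: d = {'a': 27, 'b': 17, 'c': 21}
After line 2 (pop 'b' returns 17): d = {'a': 27, 'c': 21}, removed = 17
After line 3 (pop 'z' missing, returns default 154): d = {'a': 27, 'c': 21}, y = 154

17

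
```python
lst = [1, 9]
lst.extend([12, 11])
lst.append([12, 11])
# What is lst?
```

After line 1: lst = [1, 9]
After line 2 (extend unpacks [12, 11]): lst = [1, 9, 12, 11]
After line 3 (append adds [12, 11] as single element): lst = [1, 9, 12, 11, [12, 11]]

[1, 9, 12, 11, [12, 11]]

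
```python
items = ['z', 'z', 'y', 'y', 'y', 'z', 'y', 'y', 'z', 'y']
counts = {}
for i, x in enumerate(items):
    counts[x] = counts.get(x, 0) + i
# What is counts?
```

Initial: counts = {}, items = ['z', 'z', 'y', 'y', 'y', 'z', 'y', 'y', 'z', 'y']
i=0, x='z': counts = {'z': 0}
i=1, x='z': counts = {'z': 1}
i=2, x='y': counts = {'z': 1, 'y': 2}
i=3, x='y': counts = {'z': 1, 'y': 5}
i=4, x='y': counts = {'z': 1, 'y': 9}
i=5, x='z': counts = {'z': 6, 'y': 9}
i=6, x='y': counts = {'z': 6, 'y': 15}
i=7, x='y': counts = {'z': 6, 'y': 22}
i=8, x='z': counts = {'z': 14, 'y': 22}
i=9, x='y': counts = {'z': 14, 'y': 31}

{'z': 14, 'y': 31}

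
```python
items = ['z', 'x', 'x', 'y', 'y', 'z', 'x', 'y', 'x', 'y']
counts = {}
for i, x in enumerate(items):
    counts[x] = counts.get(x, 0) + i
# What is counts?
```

Initial: counts = {}, items = ['z', 'x', 'x', 'y', 'y', 'z', 'x', 'y', 'x', 'y']
i=0, x='z': counts = {'z': 0}
i=1, x='x': counts = {'z': 0, 'x': 1}
i=2, x='x': counts = {'z': 0, 'x': 3}
i=3, x='y': counts = {'z': 0, 'x': 3, 'y': 3}
i=4, x='y': counts = {'z': 0, 'x': 3, 'y': 7}
i=5, x='z': counts = {'z': 5, 'x': 3, 'y': 7}
i=6, x='x': counts = {'z': 5, 'x': 9, 'y': 7}
i=7, x='y': counts = {'z': 5, 'x': 9, 'y': 14}
i=8, x='x': counts = {'z': 5, 'x': 17, 'y': 14}
i=9, x='y': counts = {'z': 5, 'x': 17, 'y': 23}

{'z': 5, 'x': 17, 'y': 23}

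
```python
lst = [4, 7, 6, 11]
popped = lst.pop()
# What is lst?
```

[4, 7, 6]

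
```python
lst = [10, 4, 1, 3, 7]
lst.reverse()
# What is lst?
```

[7, 3, 1, 4, 10]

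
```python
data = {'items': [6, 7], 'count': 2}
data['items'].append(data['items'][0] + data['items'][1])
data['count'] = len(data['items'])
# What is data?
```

After line 1: data = {'items': [6, 7], 'count': 2}
After line 2 (append 6 + 7 = 13): data = {'items': [6, 7, 13], 'count': 2}
After line 3 (count = len(items) = 3): data = {'items': [6, 7, 13], 'count': 3}

{'items': [6, 7, 13], 'count': 3}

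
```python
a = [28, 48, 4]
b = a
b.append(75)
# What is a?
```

After line 1: a = [28, 48, 4]
After line 2 (b = a is an alias, same object): a = [28, 48, 4], b = [28, 48, 4]
After line 3 (b.append mutates the shared list): a = [28, 48, 4, 75], b = [28, 48, 4, 75]

[28, 48, 4, 75]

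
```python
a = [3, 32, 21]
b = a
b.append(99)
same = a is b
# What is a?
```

After line 1: a = [3, 32, 21]
After line 2 (b = a is an alias, same object): a = [3, 32, 21], b = [3, 32, 21]
After line 3 (b.append mutates the shared list): a = [3, 32, 21, 99], b = [3, 32, 21, 99]
After line 4 (same = a is b; same object -> True): same = True

[3, 32, 21, 99]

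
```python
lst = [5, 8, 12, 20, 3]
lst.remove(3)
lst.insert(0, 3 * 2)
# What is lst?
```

After line 1: lst = [5, 8, 12, 20, 3]
After line 2 (remove first 3): lst = [5, 8, 12, 20]
After line 3 (insert 6 at index 0): lst = [6, 5, 8, 12, 20]

[6, 5, 8, 12, 20]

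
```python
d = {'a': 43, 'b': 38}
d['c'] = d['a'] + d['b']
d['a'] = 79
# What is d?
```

After line 1: d = {'a': 43, 'b': 38}
After line 2 (d['c'] = 43 + 38): d = {'a': 43, 'b': 38, 'c': 81}
After line 3: d = {'a': 79, 'b': 38, 'c': 81}

{'a': 79, 'b': 38, 'c': 81}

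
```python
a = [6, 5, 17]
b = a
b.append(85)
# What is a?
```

After line 1: a = [6, 5, 17]
After line 2 (b = a is an alias, same object): a = [6, 5, 17], b = [6, 5, 17]
After line 3 (b.append mutates the shared list): a = [6, 5, 17, 85], b = [6, 5, 17, 85]

[6, 5, 17, 85]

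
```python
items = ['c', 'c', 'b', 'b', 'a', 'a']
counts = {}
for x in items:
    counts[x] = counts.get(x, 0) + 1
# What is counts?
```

Initial: counts = {}, items = ['c', 'c', 'b', 'b', 'a', 'a']
See 'c': counts = {'c': 1}
See 'c': counts = {'c': 2}
See 'b': counts = {'c': 2, 'b': 1}
See 'b': counts = {'c': 2, 'b': 2}
See 'a': counts = {'c': 2, 'b': 2, 'a': 1}
See 'a': counts = {'c': 2, 'b': 2, 'a': 2}

{'c': 2, 'b': 2, 'a': 2}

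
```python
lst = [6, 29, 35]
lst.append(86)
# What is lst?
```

[6, 29, 35, 86]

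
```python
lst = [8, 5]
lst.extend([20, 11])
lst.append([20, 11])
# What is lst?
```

After line 1: lst = [8, 5]
After line 2 (extend unpacks [20, 11]): lst = [8, 5, 20, 11]
After line 3 (append adds [20, 11] as single element): lst = [8, 5, 20, 11, [20, 11]]

[8, 5, 20, 11, [20, 11]]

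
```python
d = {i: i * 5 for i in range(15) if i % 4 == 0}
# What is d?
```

{0: 0, 4: 20, 8: 40, 12: 60}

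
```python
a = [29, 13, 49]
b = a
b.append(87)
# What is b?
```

After line 1: a = [29, 13, 49]
After line 2 (b = a is an alias, same object): a = [29, 13, 49], b = [29, 13, 49]
After line 3 (b.append mutates the shared list): a = [29, 13, 49, 87], b = [29, 13, 49, 87]

[29, 13, 49, 87]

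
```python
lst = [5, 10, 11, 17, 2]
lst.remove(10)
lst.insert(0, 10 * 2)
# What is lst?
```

After line 1: lst = [5, 10, 11, 17, 2]
After line 2 (remove first 10): lst = [5, 11, 17, 2]
After line 3 (insert 20 at index 0): lst = [20, 5, 11, 17, 2]

[20, 5, 11, 17, 2]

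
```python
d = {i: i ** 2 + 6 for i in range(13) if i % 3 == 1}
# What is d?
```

{1: 7, 4: 22, 7: 55, 10: 106}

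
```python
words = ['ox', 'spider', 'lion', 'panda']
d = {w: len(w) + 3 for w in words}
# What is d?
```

{'ox': 5, 'spider': 9, 'lion': 7, 'panda': 8}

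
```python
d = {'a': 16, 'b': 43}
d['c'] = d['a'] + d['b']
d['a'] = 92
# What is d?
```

After line 1: d = {'a': 16, 'b': 43}
After line 2 (d['c'] = 16 + 43): d = {'a': 16, 'b': 43, 'c': 59}
After line 3: d = {'a': 92, 'b': 43, 'c': 59}

{'a': 92, 'b': 43, 'c': 59}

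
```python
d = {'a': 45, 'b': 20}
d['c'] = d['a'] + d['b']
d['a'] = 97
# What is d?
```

After line 1: d = {'a': 45, 'b': 20}
After line 2 (d['c'] = 45 + 20): d = {'a': 45, 'b': 20, 'c': 65}
After line 3: d = {'a': 97, 'b': 20, 'c': 65}

{'a': 97, 'b': 20, 'c': 65}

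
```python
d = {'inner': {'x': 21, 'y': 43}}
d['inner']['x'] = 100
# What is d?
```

After line 1: d = {'inner': {'x': 21, 'y': 43}}
After line 2 (inner x overwritten): d = {'inner': {'x': 100, 'y': 43}}

{'inner': {'x': 100, 'y': 43}}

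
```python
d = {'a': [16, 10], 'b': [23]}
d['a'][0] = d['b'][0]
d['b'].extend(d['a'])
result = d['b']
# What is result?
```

After line 1: d = {'a': [16, 10], 'b': [23]}
After line 2 (a[0] = b[0] = 23): d = {'a': [23, 10], 'b': [23]}
After line 3 (b.extend(a) appends [23, 10]): d = {'a': [23, 10], 'b': [23, 23, 10]}
After line 4: result = d['b'] = [23, 23, 10]

[23, 23, 10]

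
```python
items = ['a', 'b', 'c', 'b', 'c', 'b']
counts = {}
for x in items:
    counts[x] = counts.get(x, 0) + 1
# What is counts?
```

Initial: counts = {}, items = ['a', 'b', 'c', 'b', 'c', 'b']
See 'a': counts = {'a': 1}
See 'b': counts = {'a': 1, 'b': 1}
See 'c': counts = {'a': 1, 'b': 1, 'c': 1}
See 'b': counts = {'a': 1, 'b': 2, 'c': 1}
See 'c': counts = {'a': 1, 'b': 2, 'c': 2}
See 'b': counts = {'a': 1, 'b': 3, 'c': 2}

{'a': 1, 'b': 3, 'c': 2}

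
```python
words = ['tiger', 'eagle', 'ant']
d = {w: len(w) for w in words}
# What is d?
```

{'tiger': 5, 'eagle': 5, 'ant': 3}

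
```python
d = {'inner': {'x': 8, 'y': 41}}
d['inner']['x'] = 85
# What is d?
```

After line 1: d = {'inner': {'x': 8, 'y': 41}}
After line 2 (inner x overwritten): d = {'inner': {'x': 85, 'y': 41}}

{'inner': {'x': 85, 'y': 41}}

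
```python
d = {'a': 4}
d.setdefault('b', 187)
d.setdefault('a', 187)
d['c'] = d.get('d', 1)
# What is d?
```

After line 1: d = {'a': 4}
After line 2 (setdefault adds 'b'=187): d = {'a': 4, 'b': 187}
After line 3 (setdefault 'a' no-op, already exists): d = {'a': 4, 'b': 187}
After line 4 (get('d', 1) returns default since 'd' not in d): d = {'a': 4, 'b': 187, 'c': 1}

{'a': 4, 'b': 187, 'c': 1}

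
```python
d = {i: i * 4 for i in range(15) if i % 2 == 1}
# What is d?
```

{1: 4, 3: 12, 5: 20, 7: 28, 9: 36, 11: 44, 13: 52}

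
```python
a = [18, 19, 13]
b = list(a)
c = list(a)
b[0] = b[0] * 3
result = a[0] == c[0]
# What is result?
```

After line 1: a = [18, 19, 13]
After line 2 (b = list(a), copy): a = [18, 19, 13], b = [18, 19, 13]
After line 3 (c = list(a) is a copy, new object): c = [18, 19, 13]
After line 4 (b[0] = 18 * 3 = 54; only b mutates (copy)): a = [18, 19, 13], b = [54, 19, 13], c = [18, 19, 13]
After line 5 (a[0] = 18, c[0] = 18; result = True)

True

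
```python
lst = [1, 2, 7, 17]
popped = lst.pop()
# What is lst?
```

[1, 2, 7]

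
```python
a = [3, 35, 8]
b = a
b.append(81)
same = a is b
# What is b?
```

After line 1: a = [3, 35, 8]
After line 2 (b = a is an alias, same object): a = [3, 35, 8], b = [3, 35, 8]
After line 3 (b.append mutates the shared list): a = [3, 35, 8, 81], b = [3, 35, 8, 81]
After line 4 (same = a is b; same object -> True): same = True

[3, 35, 8, 81]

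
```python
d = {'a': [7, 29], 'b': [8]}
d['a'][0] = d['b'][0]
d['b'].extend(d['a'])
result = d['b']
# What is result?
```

After line 1: d = {'a': [7, 29], 'b': [8]}
After line 2 (a[0] = b[0] = 8): d = {'a': [8, 29], 'b': [8]}
After line 3 (b.extend(a) appends [8, 29]): d = {'a': [8, 29], 'b': [8, 8, 29]}
After line 4: result = d['b'] = [8, 8, 29]

[8, 8, 29]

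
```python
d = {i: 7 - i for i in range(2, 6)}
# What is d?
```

{2: 5, 3: 4, 4: 3, 5: 2}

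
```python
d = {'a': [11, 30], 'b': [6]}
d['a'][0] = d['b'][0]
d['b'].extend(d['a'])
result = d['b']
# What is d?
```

After line 1: d = {'a': [11, 30], 'b': [6]}
After line 2 (a[0] = b[0] = 6): d = {'a': [6, 30], 'b': [6]}
After line 3 (b.extend(a) appends [6, 30]): d = {'a': [6, 30], 'b': [6, 6, 30]}
After line 4: result = d['b'] = [6, 6, 30]

{'a': [6, 30], 'b': [6, 6, 30]}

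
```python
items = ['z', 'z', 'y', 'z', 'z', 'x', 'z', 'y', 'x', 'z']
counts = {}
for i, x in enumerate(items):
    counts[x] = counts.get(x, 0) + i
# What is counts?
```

Initial: counts = {}, items = ['z', 'z', 'y', 'z', 'z', 'x', 'z', 'y', 'x', 'z']
i=0, x='z': counts = {'z': 0}
i=1, x='z': counts = {'z': 1}
i=2, x='y': counts = {'z': 1, 'y': 2}
i=3, x='z': counts = {'z': 4, 'y': 2}
i=4, x='z': counts = {'z': 8, 'y': 2}
i=5, x='x': counts = {'z': 8, 'y': 2, 'x': 5}
i=6, x='z': counts = {'z': 14, 'y': 2, 'x': 5}
i=7, x='y': counts = {'z': 14, 'y': 9, 'x': 5}
i=8, x='x': counts = {'z': 14, 'y': 9, 'x': 13}
i=9, x='z': counts = {'z': 23, 'y': 9, 'x': 13}

{'z': 23, 'y': 9, 'x': 13}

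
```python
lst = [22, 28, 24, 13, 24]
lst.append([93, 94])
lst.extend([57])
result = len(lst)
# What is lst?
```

After line 1: lst = [22, 28, 24, 13, 24]
After line 2 (append adds [93, 94] as single element): lst = [22, 28, 24, 13, 24, [93, 94]]
After line 3 (extend unpacks [57], adds 57): lst = [22, 28, 24, 13, 24, [93, 94], 57]
After line 4: result = len(lst) = 7

[22, 28, 24, 13, 24, [93, 94], 57]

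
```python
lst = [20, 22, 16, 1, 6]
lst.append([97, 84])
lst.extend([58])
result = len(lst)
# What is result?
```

After line 1: lst = [20, 22, 16, 1, 6]
After line 2 (append adds [97, 84] as single element): lst = [20, 22, 16, 1, 6, [97, 84]]
After line 3 (extend unpacks [58], adds 58): lst = [20, 22, 16, 1, 6, [97, 84], 58]
After line 4: result = len(lst) = 7

7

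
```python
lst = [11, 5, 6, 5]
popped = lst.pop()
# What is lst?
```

[11, 5, 6]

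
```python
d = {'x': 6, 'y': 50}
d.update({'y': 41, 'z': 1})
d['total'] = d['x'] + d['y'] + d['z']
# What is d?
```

After line 1: d = {'x': 6, 'y': 50}
After line 2 (y overwritten, z added): d = {'x': 6, 'y': 41, 'z': 1}
After line 3 (total = 6 + 41 + 1 = 48): d = {'x': 6, 'y': 41, 'z': 1, 'total': 48}

{'x': 6, 'y': 41, 'z': 1, 'total': 48}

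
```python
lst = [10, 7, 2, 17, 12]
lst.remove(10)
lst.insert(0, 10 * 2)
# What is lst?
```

After line 1: lst = [10, 7, 2, 17, 12]
After line 2 (remove first 10): lst = [7, 2, 17, 12]
After line 3 (insert 20 at index 0): lst = [20, 7, 2, 17, 12]

[20, 7, 2, 17, 12]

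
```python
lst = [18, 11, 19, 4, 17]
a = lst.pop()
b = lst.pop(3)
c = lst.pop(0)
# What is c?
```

After line 1: lst = [18, 11, 19, 4, 17]
After line 2 (pop() -> a = 17): lst = [18, 11, 19, 4]
After line 3 (pop(3) -> b = 4): lst = [18, 11, 19]
After line 4 (pop(0) -> c = 18): lst = [11, 19]

18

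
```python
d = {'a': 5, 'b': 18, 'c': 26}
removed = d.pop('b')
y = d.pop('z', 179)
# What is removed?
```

After line 1: d = {'a': 5, 'b': 18, 'c': 26}
After line 2 (pop 'b' returns 18): d = {'a': 5, 'c': 26}, removed = 18
After line 3 (pop 'z' missing, returns default 179): d = {'a': 5, 'c': 26}, y = 179

18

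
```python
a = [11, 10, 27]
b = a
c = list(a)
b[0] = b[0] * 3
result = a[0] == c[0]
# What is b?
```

After line 1: a = [11, 10, 27]
After line 2 (b = a, alias): a = [11, 10, 27], b = [11, 10, 27]
After line 3 (c = list(a) is a copy, new object): c = [11, 10, 27]
After line 4 (b[0] = 11 * 3 = 33; mutates shared a/b): a = b = [33, 10, 27], c = [11, 10, 27]
After line 5 (a[0] = 33, c[0] = 11; result = False)

[33, 10, 27]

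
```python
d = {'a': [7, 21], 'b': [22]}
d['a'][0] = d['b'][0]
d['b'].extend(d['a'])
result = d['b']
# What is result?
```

After line 1: d = {'a': [7, 21], 'b': [22]}
After line 2 (a[0] = b[0] = 22): d = {'a': [22, 21], 'b': [22]}
After line 3 (b.extend(a) appends [22, 21]): d = {'a': [22, 21], 'b': [22, 22, 21]}
After line 4: result = d['b'] = [22, 22, 21]

[22, 22, 21]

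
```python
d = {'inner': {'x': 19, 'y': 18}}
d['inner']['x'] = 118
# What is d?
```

After line 1: d = {'inner': {'x': 19, 'y': 18}}
After line 2 (inner x overwritten): d = {'inner': {'x': 118, 'y': 18}}

{'inner': {'x': 118, 'y': 18}}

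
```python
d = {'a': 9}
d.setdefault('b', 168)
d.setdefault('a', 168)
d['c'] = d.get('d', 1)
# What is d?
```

After line 1: d = {'a': 9}
After line 2 (setdefault adds 'b'=168): d = {'a': 9, 'b': 168}
After line 3 (setdefault 'a' no-op, already exists): d = {'a': 9, 'b': 168}
After line 4 (get('d', 1) returns default since 'd' not in d): d = {'a': 9, 'b': 168, 'c': 1}

{'a': 9, 'b': 168, 'c': 1}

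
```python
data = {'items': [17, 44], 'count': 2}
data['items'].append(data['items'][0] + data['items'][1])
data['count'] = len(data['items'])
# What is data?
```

After line 1: data = {'items': [17, 44], 'count': 2}
After line 2 (append 17 + 44 = 61): data = {'items': [17, 44, 61], 'count': 2}
After line 3 (count = len(items) = 3): data = {'items': [17, 44, 61], 'count': 3}

{'items': [17, 44, 61], 'count': 3}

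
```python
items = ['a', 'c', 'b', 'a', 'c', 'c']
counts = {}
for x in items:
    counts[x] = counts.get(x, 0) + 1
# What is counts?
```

Initial: counts = {}, items = ['a', 'c', 'b', 'a', 'c', 'c']
See 'a': counts = {'a': 1}
See 'c': counts = {'a': 1, 'c': 1}
See 'b': counts = {'a': 1, 'c': 1, 'b': 1}
See 'a': counts = {'a': 2, 'c': 1, 'b': 1}
See 'c': counts = {'a': 2, 'c': 2, 'b': 1}
See 'c': counts = {'a': 2, 'c': 3, 'b': 1}

{'a': 2, 'c': 3, 'b': 1}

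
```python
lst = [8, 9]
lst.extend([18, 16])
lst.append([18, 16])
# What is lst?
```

After line 1: lst = [8, 9]
After line 2 (extend unpacks [18, 16]): lst = [8, 9, 18, 16]
After line 3 (append adds [18, 16] as single element): lst = [8, 9, 18, 16, [18, 16]]

[8, 9, 18, 16, [18, 16]]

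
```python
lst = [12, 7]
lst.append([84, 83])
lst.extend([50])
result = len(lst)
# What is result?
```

After line 1: lst = [12, 7]
After line 2 (append adds [84, 83] as single element): lst = [12, 7, [84, 83]]
After line 3 (extend unpacks [50], adds 50): lst = [12, 7, [84, 83], 50]
After line 4: result = len(lst) = 4

4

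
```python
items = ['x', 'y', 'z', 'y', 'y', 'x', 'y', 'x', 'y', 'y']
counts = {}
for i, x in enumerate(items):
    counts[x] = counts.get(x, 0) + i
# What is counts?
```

Initial: counts = {}, items = ['x', 'y', 'z', 'y', 'y', 'x', 'y', 'x', 'y', 'y']
i=0, x='x': counts = {'x': 0}
i=1, x='y': counts = {'x': 0, 'y': 1}
i=2, x='z': counts = {'x': 0, 'y': 1, 'z': 2}
i=3, x='y': counts = {'x': 0, 'y': 4, 'z': 2}
i=4, x='y': counts = {'x': 0, 'y': 8, 'z': 2}
i=5, x='x': counts = {'x': 5, 'y': 8, 'z': 2}
i=6, x='y': counts = {'x': 5, 'y': 14, 'z': 2}
i=7, x='x': counts = {'x': 12, 'y': 14, 'z': 2}
i=8, x='y': counts = {'x': 12, 'y': 22, 'z': 2}
i=9, x='y': counts = {'x': 12, 'y': 31, 'z': 2}

{'x': 12, 'y': 31, 'z': 2}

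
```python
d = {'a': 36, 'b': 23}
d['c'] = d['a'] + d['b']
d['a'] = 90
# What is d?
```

After line 1: d = {'a': 36, 'b': 23}
After line 2 (d['c'] = 36 + 23): d = {'a': 36, 'b': 23, 'c': 59}
After line 3: d = {'a': 90, 'b': 23, 'c': 59}

{'a': 90, 'b': 23, 'c': 59}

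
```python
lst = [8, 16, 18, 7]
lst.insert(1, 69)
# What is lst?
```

[8, 69, 16, 18, 7]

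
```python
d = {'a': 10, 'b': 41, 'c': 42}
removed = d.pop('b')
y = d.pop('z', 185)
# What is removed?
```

After line 1: d = {'a': 10, 'b': 41, 'c': 42}
After line 2 (pop 'b' returns 41): d = {'a': 10, 'c': 42}, removed = 41
After line 3 (pop 'z' missing, returns default 185): d = {'a': 10, 'c': 42}, y = 185

41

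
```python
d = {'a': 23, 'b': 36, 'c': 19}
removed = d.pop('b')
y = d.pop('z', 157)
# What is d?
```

After line 1: d = {'a': 23, 'b': 36, 'c': 19}
After line 2 (pop 'b' returns 36): d = {'a': 23, 'c': 19}, removed = 36
After line 3 (pop 'z' missing, returns default 157): d = {'a': 23, 'c': 19}, y = 157

{'a': 23, 'c': 19}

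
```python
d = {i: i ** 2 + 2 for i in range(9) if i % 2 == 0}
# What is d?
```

{0: 2, 2: 6, 4: 18, 6: 38, 8: 66}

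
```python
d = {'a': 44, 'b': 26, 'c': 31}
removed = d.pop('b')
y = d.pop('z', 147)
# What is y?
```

After line 1: d = {'a': 44, 'b': 26, 'c': 31}
After line 2 (pop 'b' returns 26): d = {'a': 44, 'c': 31}, removed = 26
After line 3 (pop 'z' missing, returns default 147): d = {'a': 44, 'c': 31}, y = 147

147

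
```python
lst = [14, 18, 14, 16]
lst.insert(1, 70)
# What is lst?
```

[14, 70, 18, 14, 16]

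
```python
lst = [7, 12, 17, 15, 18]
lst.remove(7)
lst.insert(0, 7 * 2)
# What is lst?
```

After line 1: lst = [7, 12, 17, 15, 18]
After line 2 (remove first 7): lst = [12, 17, 15, 18]
After line 3 (insert 14 at index 0): lst = [14, 12, 17, 15, 18]

[14, 12, 17, 15, 18]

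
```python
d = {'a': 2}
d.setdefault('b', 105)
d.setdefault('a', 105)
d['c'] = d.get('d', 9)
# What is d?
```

After line 1: d = {'a': 2}
After line 2 (setdefault adds 'b'=105): d = {'a': 2, 'b': 105}
After line 3 (setdefault 'a' no-op, already exists): d = {'a': 2, 'b': 105}
After line 4 (get('d', 9) returns default since 'd' not in d): d = {'a': 2, 'b': 105, 'c': 9}

{'a': 2, 'b': 105, 'c': 9}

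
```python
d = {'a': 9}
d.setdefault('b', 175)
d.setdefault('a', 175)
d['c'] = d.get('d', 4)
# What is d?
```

After line 1: d = {'a': 9}
After line 2 (setdefault adds 'b'=175): d = {'a': 9, 'b': 175}
After line 3 (setdefault 'a' no-op, already exists): d = {'a': 9, 'b': 175}
After line 4 (get('d', 4) returns default since 'd' not in d): d = {'a': 9, 'b': 175, 'c': 4}

{'a': 9, 'b': 175, 'c': 4}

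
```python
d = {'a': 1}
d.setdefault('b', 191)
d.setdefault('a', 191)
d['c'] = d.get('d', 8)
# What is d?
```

After line 1: d = {'a': 1}
After line 2 (setdefault adds 'b'=191): d = {'a': 1, 'b': 191}
After line 3 (setdefault 'a' no-op, already exists): d = {'a': 1, 'b': 191}
After line 4 (get('d', 8) returns default since 'd' not in d): d = {'a': 1, 'b': 191, 'c': 8}

{'a': 1, 'b': 191, 'c': 8}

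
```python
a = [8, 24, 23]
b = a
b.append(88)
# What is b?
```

After line 1: a = [8, 24, 23]
After line 2 (b = a is an alias, same object): a = [8, 24, 23], b = [8, 24, 23]
After line 3 (b.append mutates the shared list): a = [8, 24, 23, 88], b = [8, 24, 23, 88]

[8, 24, 23, 88]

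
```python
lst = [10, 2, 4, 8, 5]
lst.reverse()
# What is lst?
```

[5, 8, 4, 2, 10]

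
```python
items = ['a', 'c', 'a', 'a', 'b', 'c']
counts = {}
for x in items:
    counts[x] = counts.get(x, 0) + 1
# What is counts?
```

Initial: counts = {}, items = ['a', 'c', 'a', 'a', 'b', 'c']
See 'a': counts = {'a': 1}
See 'c': counts = {'a': 1, 'c': 1}
See 'a': counts = {'a': 2, 'c': 1}
See 'a': counts = {'a': 3, 'c': 1}
See 'b': counts = {'a': 3, 'c': 1, 'b': 1}
See 'c': counts = {'a': 3, 'c': 2, 'b': 1}

{'a': 3, 'c': 2, 'b': 1}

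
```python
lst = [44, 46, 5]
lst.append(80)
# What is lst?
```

[44, 46, 5, 80]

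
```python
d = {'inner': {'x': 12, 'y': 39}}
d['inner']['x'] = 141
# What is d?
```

After line 1: d = {'inner': {'x': 12, 'y': 39}}
After line 2 (inner x overwritten): d = {'inner': {'x': 141, 'y': 39}}

{'inner': {'x': 141, 'y': 39}}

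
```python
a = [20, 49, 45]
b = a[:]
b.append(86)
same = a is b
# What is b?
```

After line 1: a = [20, 49, 45]
After line 2 (b = a[:] is a shallow copy, new object): a = [20, 49, 45], b = [20, 49, 45]
After line 3 (append only mutates b): a = [20, 49, 45], b = [20, 49, 45, 86]
After line 4 (same = a is b; different objects -> False): same = False

[20, 49, 45, 86]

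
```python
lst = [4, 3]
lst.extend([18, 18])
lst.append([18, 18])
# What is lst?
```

After line 1: lst = [4, 3]
After line 2 (extend unpacks [18, 18]): lst = [4, 3, 18, 18]
After line 3 (append adds [18, 18] as single element): lst = [4, 3, 18, 18, [18, 18]]

[4, 3, 18, 18, [18, 18]]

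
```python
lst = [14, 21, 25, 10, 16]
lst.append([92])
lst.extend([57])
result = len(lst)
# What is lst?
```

After line 1: lst = [14, 21, 25, 10, 16]
After line 2 (append adds [92] as single element): lst = [14, 21, 25, 10, 16, [92]]
After line 3 (extend unpacks [57], adds 57): lst = [14, 21, 25, 10, 16, [92], 57]
After line 4: result = len(lst) = 7

[14, 21, 25, 10, 16, [92], 57]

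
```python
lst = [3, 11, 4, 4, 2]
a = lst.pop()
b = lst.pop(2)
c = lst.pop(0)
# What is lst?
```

After line 1: lst = [3, 11, 4, 4, 2]
After line 2 (pop() -> a = 2): lst = [3, 11, 4, 4]
After line 3 (pop(2) -> b = 4): lst = [3, 11, 4]
After line 4 (pop(0) -> c = 3): lst = [11, 4]

[11, 4]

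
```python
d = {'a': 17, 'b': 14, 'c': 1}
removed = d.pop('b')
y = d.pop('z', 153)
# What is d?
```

After line 1: d = {'a': 17, 'b': 14, 'c': 1}
After line 2 (pop 'b' returns 14): d = {'a': 17, 'c': 1}, removed = 14
After line 3 (pop 'z' missing, returns default 153): d = {'a': 17, 'c': 1}, y = 153

{'a': 17, 'c': 1}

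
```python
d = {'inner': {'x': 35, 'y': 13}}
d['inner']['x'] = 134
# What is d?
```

After line 1: d = {'inner': {'x': 35, 'y': 13}}
After line 2 (inner x overwritten): d = {'inner': {'x': 134, 'y': 13}}

{'inner': {'x': 134, 'y': 13}}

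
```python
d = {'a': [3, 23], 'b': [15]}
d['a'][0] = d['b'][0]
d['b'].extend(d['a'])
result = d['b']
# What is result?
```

After line 1: d = {'a': [3, 23], 'b': [15]}
After line 2 (a[0] = b[0] = 15): d = {'a': [15, 23], 'b': [15]}
After line 3 (b.extend(a) appends [15, 23]): d = {'a': [15, 23], 'b': [15, 15, 23]}
After line 4: result = d['b'] = [15, 15, 23]

[15, 15, 23]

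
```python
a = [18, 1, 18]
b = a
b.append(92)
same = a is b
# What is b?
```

After line 1: a = [18, 1, 18]
After line 2 (b = a is an alias, same object): a = [18, 1, 18], b = [18, 1, 18]
After line 3 (b.append mutates the shared list): a = [18, 1, 18, 92], b = [18, 1, 18, 92]
After line 4 (same = a is b; same object -> True): same = True

[18, 1, 18, 92]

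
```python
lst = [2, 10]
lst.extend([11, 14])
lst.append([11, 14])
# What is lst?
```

After line 1: lst = [2, 10]
After line 2 (extend unpacks [11, 14]): lst = [2, 10, 11, 14]
After line 3 (append adds [11, 14] as single element): lst = [2, 10, 11, 14, [11, 14]]

[2, 10, 11, 14, [11, 14]]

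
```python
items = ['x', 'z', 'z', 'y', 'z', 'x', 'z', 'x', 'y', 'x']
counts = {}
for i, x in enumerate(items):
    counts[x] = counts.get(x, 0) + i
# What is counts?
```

Initial: counts = {}, items = ['x', 'z', 'z', 'y', 'z', 'x', 'z', 'x', 'y', 'x']
i=0, x='x': counts = {'x': 0}
i=1, x='z': counts = {'x': 0, 'z': 1}
i=2, x='z': counts = {'x': 0, 'z': 3}
i=3, x='y': counts = {'x': 0, 'z': 3, 'y': 3}
i=4, x='z': counts = {'x': 0, 'z': 7, 'y': 3}
i=5, x='x': counts = {'x': 5, 'z': 7, 'y': 3}
i=6, x='z': counts = {'x': 5, 'z': 13, 'y': 3}
i=7, x='x': counts = {'x': 12, 'z': 13, 'y': 3}
i=8, x='y': counts = {'x': 12, 'z': 13, 'y': 11}
i=9, x='x': counts = {'x': 21, 'z': 13, 'y': 11}

{'x': 21, 'z': 13, 'y': 11}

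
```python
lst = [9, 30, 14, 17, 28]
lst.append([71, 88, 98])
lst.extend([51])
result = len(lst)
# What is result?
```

After line 1: lst = [9, 30, 14, 17, 28]
After line 2 (append adds [71, 88, 98] as single element): lst = [9, 30, 14, 17, 28, [71, 88, 98]]
After line 3 (extend unpacks [51], adds 51): lst = [9, 30, 14, 17, 28, [71, 88, 98], 51]
After line 4: result = len(lst) = 7

7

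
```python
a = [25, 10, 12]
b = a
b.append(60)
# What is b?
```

After line 1: a = [25, 10, 12]
After line 2 (b = a is an alias, same object): a = [25, 10, 12], b = [25, 10, 12]
After line 3 (b.append mutates the shared list): a = [25, 10, 12, 60], b = [25, 10, 12, 60]

[25, 10, 12, 60]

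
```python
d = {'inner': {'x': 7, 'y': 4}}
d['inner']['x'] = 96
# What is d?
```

After line 1: d = {'inner': {'x': 7, 'y': 4}}
After line 2 (inner x overwritten): d = {'inner': {'x': 96, 'y': 4}}

{'inner': {'x': 96, 'y': 4}}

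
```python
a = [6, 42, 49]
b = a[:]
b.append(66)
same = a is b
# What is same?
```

After line 1: a = [6, 42, 49]
After line 2 (b = a[:] is a shallow copy, new object): a = [6, 42, 49], b = [6, 42, 49]
After line 3 (append only mutates b): a = [6, 42, 49], b = [6, 42, 49, 66]
After line 4 (same = a is b; different objects -> False): same = False

False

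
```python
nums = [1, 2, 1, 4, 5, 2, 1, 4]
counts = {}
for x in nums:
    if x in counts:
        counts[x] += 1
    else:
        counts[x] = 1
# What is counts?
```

Initial: counts = {}, nums = [1, 2, 1, 4, 5, 2, 1, 4]
See 1: counts = {1: 1}
See 2: counts = {1: 1, 2: 1}
See 1: counts = {1: 2, 2: 1}
See 4: counts = {1: 2, 2: 1, 4: 1}
See 5: counts = {1: 2, 2: 1, 4: 1, 5: 1}
See 2: counts = {1: 2, 2: 2, 4: 1, 5: 1}
See 1: counts = {1: 3, 2: 2, 4: 1, 5: 1}
See 4: counts = {1: 3, 2: 2, 4: 2, 5: 1}

{1: 3, 2: 2, 4: 2, 5: 1}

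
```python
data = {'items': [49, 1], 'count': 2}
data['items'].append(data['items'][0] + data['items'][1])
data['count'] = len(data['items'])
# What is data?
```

After line 1: data = {'items': [49, 1], 'count': 2}
After line 2 (append 49 + 1 = 50): data = {'items': [49, 1, 50], 'count': 2}
After line 3 (count = len(items) = 3): data = {'items': [49, 1, 50], 'count': 3}

{'items': [49, 1, 50], 'count': 3}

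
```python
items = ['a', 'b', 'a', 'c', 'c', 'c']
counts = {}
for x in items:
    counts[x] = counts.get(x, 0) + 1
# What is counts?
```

Initial: counts = {}, items = ['a', 'b', 'a', 'c', 'c', 'c']
See 'a': counts = {'a': 1}
See 'b': counts = {'a': 1, 'b': 1}
See 'a': counts = {'a': 2, 'b': 1}
See 'c': counts = {'a': 2, 'b': 1, 'c': 1}
See 'c': counts = {'a': 2, 'b': 1, 'c': 2}
See 'c': counts = {'a': 2, 'b': 1, 'c': 3}

{'a': 2, 'b': 1, 'c': 3}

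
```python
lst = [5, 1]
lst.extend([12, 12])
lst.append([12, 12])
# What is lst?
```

After line 1: lst = [5, 1]
After line 2 (extend unpacks [12, 12]): lst = [5, 1, 12, 12]
After line 3 (append adds [12, 12] as single element): lst = [5, 1, 12, 12, [12, 12]]

[5, 1, 12, 12, [12, 12]]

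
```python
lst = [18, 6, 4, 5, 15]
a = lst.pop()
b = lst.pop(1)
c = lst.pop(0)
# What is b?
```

After line 1: lst = [18, 6, 4, 5, 15]
After line 2 (pop() -> a = 15): lst = [18, 6, 4, 5]
After line 3 (pop(1) -> b = 6): lst = [18, 4, 5]
After line 4 (pop(0) -> c = 18): lst = [4, 5]

6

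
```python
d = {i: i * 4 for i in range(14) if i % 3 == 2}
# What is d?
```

{2: 8, 5: 20, 8: 32, 11: 44}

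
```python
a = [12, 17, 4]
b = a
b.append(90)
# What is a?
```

After line 1: a = [12, 17, 4]
After line 2 (b = a is an alias, same object): a = [12, 17, 4], b = [12, 17, 4]
After line 3 (b.append mutates the shared list): a = [12, 17, 4, 90], b = [12, 17, 4, 90]

[12, 17, 4, 90]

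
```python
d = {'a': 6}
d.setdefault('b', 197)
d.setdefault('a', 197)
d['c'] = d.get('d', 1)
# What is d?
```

After line 1: d = {'a': 6}
After line 2 (setdefault adds 'b'=197): d = {'a': 6, 'b': 197}
After line 3 (setdefault 'a' no-op, already exists): d = {'a': 6, 'b': 197}
After line 4 (get('d', 1) returns default since 'd' not in d): d = {'a': 6, 'b': 197, 'c': 1}

{'a': 6, 'b': 197, 'c': 1}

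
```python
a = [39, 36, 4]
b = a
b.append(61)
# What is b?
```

After line 1: a = [39, 36, 4]
After line 2 (b = a is an alias, same object): a = [39, 36, 4], b = [39, 36, 4]
After line 3 (b.append mutates the shared list): a = [39, 36, 4, 61], b = [39, 36, 4, 61]

[39, 36, 4, 61]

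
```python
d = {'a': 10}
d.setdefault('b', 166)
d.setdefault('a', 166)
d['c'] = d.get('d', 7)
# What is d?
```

After line 1: d = {'a': 10}
After line 2 (setdefault adds 'b'=166): d = {'a': 10, 'b': 166}
After line 3 (setdefault 'a' no-op, already exists): d = {'a': 10, 'b': 166}
After line 4 (get('d', 7) returns default since 'd' not in d): d = {'a': 10, 'b': 166, 'c': 7}

{'a': 10, 'b': 166, 'c': 7}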